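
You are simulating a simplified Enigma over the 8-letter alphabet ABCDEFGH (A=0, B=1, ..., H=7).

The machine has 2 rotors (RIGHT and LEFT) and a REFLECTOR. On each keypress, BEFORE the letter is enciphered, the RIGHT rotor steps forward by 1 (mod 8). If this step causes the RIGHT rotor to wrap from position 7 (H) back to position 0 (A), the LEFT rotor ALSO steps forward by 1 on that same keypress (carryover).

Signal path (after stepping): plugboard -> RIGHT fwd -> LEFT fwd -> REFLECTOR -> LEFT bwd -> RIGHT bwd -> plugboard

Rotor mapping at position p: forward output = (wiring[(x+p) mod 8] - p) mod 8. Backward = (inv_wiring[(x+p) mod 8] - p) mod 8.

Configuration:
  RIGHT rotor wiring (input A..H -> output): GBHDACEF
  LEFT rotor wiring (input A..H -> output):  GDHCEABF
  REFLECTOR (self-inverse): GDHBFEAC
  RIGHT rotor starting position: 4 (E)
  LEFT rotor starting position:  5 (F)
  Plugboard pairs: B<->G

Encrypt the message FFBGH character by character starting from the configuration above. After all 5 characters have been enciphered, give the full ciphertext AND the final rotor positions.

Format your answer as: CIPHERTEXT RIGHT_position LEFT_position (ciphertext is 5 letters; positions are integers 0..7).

Answer: EGDCF 1 6

Derivation:
Char 1 ('F'): step: R->5, L=5; F->plug->F->R->C->L->A->refl->G->L'->E->R'->E->plug->E
Char 2 ('F'): step: R->6, L=5; F->plug->F->R->F->L->C->refl->H->L'->H->R'->B->plug->G
Char 3 ('B'): step: R->7, L=5; B->plug->G->R->D->L->B->refl->D->L'->A->R'->D->plug->D
Char 4 ('G'): step: R->0, L->6 (L advanced); G->plug->B->R->B->L->H->refl->C->L'->H->R'->C->plug->C
Char 5 ('H'): step: R->1, L=6; H->plug->H->R->F->L->E->refl->F->L'->D->R'->F->plug->F
Final: ciphertext=EGDCF, RIGHT=1, LEFT=6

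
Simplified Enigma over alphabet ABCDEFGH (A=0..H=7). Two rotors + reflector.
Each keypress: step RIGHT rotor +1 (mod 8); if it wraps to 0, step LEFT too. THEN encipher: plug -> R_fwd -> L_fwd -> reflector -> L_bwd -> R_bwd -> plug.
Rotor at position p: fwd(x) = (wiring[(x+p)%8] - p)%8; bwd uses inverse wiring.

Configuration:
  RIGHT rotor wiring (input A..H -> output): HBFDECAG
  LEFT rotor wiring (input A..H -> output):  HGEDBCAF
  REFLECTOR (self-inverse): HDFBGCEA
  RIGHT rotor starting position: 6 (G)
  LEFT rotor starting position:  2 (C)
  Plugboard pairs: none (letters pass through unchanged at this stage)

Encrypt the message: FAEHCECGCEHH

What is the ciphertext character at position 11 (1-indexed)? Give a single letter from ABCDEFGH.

Char 1 ('F'): step: R->7, L=2; F->plug->F->R->F->L->D->refl->B->L'->B->R'->H->plug->H
Char 2 ('A'): step: R->0, L->3 (L advanced); A->plug->A->R->H->L->B->refl->D->L'->G->R'->H->plug->H
Char 3 ('E'): step: R->1, L=3; E->plug->E->R->B->L->G->refl->E->L'->F->R'->G->plug->G
Char 4 ('H'): step: R->2, L=3; H->plug->H->R->H->L->B->refl->D->L'->G->R'->E->plug->E
Char 5 ('C'): step: R->3, L=3; C->plug->C->R->H->L->B->refl->D->L'->G->R'->G->plug->G
Char 6 ('E'): step: R->4, L=3; E->plug->E->R->D->L->F->refl->C->L'->E->R'->C->plug->C
Char 7 ('C'): step: R->5, L=3; C->plug->C->R->B->L->G->refl->E->L'->F->R'->A->plug->A
Char 8 ('G'): step: R->6, L=3; G->plug->G->R->G->L->D->refl->B->L'->H->R'->E->plug->E
Char 9 ('C'): step: R->7, L=3; C->plug->C->R->C->L->H->refl->A->L'->A->R'->B->plug->B
Char 10 ('E'): step: R->0, L->4 (L advanced); E->plug->E->R->E->L->D->refl->B->L'->D->R'->D->plug->D
Char 11 ('H'): step: R->1, L=4; H->plug->H->R->G->L->A->refl->H->L'->H->R'->F->plug->F

F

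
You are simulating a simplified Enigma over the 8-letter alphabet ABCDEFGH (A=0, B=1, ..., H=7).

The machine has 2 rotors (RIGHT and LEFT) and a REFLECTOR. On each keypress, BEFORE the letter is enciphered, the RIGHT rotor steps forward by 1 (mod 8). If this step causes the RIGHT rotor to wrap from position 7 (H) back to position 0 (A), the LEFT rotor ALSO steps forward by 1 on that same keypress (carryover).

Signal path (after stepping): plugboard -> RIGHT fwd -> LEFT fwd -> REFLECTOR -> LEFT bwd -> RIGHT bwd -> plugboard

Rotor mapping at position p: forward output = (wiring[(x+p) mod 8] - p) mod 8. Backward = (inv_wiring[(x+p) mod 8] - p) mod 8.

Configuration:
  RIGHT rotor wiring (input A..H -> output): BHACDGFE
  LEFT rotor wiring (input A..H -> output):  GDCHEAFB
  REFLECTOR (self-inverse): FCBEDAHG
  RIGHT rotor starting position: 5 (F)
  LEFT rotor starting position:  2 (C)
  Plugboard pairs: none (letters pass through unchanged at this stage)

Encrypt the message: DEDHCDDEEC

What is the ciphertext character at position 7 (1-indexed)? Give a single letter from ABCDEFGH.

Char 1 ('D'): step: R->6, L=2; D->plug->D->R->B->L->F->refl->A->L'->A->R'->H->plug->H
Char 2 ('E'): step: R->7, L=2; E->plug->E->R->D->L->G->refl->H->L'->F->R'->A->plug->A
Char 3 ('D'): step: R->0, L->3 (L advanced); D->plug->D->R->C->L->F->refl->A->L'->G->R'->F->plug->F
Char 4 ('H'): step: R->1, L=3; H->plug->H->R->A->L->E->refl->D->L'->F->R'->E->plug->E
Char 5 ('C'): step: R->2, L=3; C->plug->C->R->B->L->B->refl->C->L'->D->R'->E->plug->E
Char 6 ('D'): step: R->3, L=3; D->plug->D->R->C->L->F->refl->A->L'->G->R'->F->plug->F
Char 7 ('D'): step: R->4, L=3; D->plug->D->R->A->L->E->refl->D->L'->F->R'->E->plug->E

E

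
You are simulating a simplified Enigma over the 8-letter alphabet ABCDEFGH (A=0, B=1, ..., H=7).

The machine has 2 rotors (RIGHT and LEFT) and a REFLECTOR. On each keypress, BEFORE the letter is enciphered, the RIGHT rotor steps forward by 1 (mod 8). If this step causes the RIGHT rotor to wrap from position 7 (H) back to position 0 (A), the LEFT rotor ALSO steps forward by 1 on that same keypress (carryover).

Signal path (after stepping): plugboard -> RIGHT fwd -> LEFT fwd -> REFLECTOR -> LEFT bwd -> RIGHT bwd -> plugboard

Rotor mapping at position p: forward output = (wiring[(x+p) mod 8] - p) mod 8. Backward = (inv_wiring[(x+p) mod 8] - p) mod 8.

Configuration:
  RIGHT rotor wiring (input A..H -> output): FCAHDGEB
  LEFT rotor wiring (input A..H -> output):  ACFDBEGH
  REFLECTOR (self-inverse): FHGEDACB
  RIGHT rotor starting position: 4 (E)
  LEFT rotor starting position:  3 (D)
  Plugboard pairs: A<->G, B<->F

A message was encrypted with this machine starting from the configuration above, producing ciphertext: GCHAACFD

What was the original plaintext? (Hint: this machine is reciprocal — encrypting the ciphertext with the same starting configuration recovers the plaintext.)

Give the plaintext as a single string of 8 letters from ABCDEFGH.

Char 1 ('G'): step: R->5, L=3; G->plug->A->R->B->L->G->refl->C->L'->H->R'->B->plug->F
Char 2 ('C'): step: R->6, L=3; C->plug->C->R->H->L->C->refl->G->L'->B->R'->F->plug->B
Char 3 ('H'): step: R->7, L=3; H->plug->H->R->F->L->F->refl->A->L'->A->R'->E->plug->E
Char 4 ('A'): step: R->0, L->4 (L advanced); A->plug->G->R->E->L->E->refl->D->L'->D->R'->E->plug->E
Char 5 ('A'): step: R->1, L=4; A->plug->G->R->A->L->F->refl->A->L'->B->R'->A->plug->G
Char 6 ('C'): step: R->2, L=4; C->plug->C->R->B->L->A->refl->F->L'->A->R'->H->plug->H
Char 7 ('F'): step: R->3, L=4; F->plug->B->R->A->L->F->refl->A->L'->B->R'->D->plug->D
Char 8 ('D'): step: R->4, L=4; D->plug->D->R->F->L->G->refl->C->L'->C->R'->B->plug->F

Answer: FBEEGHDF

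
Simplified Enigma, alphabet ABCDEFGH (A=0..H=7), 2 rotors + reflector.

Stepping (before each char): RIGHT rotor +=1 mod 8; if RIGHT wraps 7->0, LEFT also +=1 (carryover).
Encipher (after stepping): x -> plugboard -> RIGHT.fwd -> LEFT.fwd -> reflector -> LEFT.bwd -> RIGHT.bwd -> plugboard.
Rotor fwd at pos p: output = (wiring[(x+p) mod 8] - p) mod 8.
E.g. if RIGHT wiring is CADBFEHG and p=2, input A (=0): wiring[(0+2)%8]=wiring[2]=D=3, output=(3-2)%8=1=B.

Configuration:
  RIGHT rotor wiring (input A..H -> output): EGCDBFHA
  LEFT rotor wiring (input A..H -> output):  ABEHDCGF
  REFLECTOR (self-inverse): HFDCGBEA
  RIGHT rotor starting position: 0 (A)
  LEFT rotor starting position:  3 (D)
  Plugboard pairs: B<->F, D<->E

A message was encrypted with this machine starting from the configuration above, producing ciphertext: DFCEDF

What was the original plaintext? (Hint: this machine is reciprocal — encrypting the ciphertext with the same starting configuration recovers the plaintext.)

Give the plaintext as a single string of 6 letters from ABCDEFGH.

Answer: HGBCFA

Derivation:
Char 1 ('D'): step: R->1, L=3; D->plug->E->R->E->L->C->refl->D->L'->D->R'->H->plug->H
Char 2 ('F'): step: R->2, L=3; F->plug->B->R->B->L->A->refl->H->L'->C->R'->G->plug->G
Char 3 ('C'): step: R->3, L=3; C->plug->C->R->C->L->H->refl->A->L'->B->R'->F->plug->B
Char 4 ('E'): step: R->4, L=3; E->plug->D->R->E->L->C->refl->D->L'->D->R'->C->plug->C
Char 5 ('D'): step: R->5, L=3; D->plug->E->R->B->L->A->refl->H->L'->C->R'->B->plug->F
Char 6 ('F'): step: R->6, L=3; F->plug->B->R->C->L->H->refl->A->L'->B->R'->A->plug->A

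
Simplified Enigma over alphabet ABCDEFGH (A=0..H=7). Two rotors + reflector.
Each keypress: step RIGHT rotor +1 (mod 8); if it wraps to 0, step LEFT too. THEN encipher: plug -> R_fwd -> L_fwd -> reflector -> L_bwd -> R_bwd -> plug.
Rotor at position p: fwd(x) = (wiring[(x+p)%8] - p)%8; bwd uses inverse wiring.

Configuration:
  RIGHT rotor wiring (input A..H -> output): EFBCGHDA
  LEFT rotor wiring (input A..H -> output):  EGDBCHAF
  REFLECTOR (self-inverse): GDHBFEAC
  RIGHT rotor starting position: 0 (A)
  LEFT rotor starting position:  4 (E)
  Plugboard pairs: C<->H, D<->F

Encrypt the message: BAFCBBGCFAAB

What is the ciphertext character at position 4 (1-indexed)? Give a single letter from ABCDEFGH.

Char 1 ('B'): step: R->1, L=4; B->plug->B->R->A->L->G->refl->A->L'->E->R'->A->plug->A
Char 2 ('A'): step: R->2, L=4; A->plug->A->R->H->L->F->refl->E->L'->C->R'->G->plug->G
Char 3 ('F'): step: R->3, L=4; F->plug->D->R->A->L->G->refl->A->L'->E->R'->C->plug->H
Char 4 ('C'): step: R->4, L=4; C->plug->H->R->G->L->H->refl->C->L'->F->R'->G->plug->G

G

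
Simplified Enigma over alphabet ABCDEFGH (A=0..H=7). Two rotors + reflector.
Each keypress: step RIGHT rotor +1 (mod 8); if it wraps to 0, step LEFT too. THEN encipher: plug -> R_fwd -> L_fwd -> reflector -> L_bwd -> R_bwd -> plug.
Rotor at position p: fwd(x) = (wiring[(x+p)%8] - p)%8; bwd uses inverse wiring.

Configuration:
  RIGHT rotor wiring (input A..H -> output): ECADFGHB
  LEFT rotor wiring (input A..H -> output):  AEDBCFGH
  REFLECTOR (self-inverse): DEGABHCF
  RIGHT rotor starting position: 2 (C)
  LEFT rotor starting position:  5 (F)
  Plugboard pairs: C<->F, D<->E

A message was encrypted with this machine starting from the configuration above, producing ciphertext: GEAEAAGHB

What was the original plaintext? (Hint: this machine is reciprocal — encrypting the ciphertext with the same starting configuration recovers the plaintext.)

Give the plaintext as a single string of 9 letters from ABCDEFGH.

Char 1 ('G'): step: R->3, L=5; G->plug->G->R->H->L->F->refl->H->L'->E->R'->D->plug->E
Char 2 ('E'): step: R->4, L=5; E->plug->D->R->F->L->G->refl->C->L'->C->R'->B->plug->B
Char 3 ('A'): step: R->5, L=5; A->plug->A->R->B->L->B->refl->E->L'->G->R'->G->plug->G
Char 4 ('E'): step: R->6, L=5; E->plug->D->R->E->L->H->refl->F->L'->H->R'->G->plug->G
Char 5 ('A'): step: R->7, L=5; A->plug->A->R->C->L->C->refl->G->L'->F->R'->B->plug->B
Char 6 ('A'): step: R->0, L->6 (L advanced); A->plug->A->R->E->L->F->refl->H->L'->H->R'->G->plug->G
Char 7 ('G'): step: R->1, L=6; G->plug->G->R->A->L->A->refl->D->L'->F->R'->E->plug->D
Char 8 ('H'): step: R->2, L=6; H->plug->H->R->A->L->A->refl->D->L'->F->R'->E->plug->D
Char 9 ('B'): step: R->3, L=6; B->plug->B->R->C->L->C->refl->G->L'->D->R'->C->plug->F

Answer: EBGGBGDDF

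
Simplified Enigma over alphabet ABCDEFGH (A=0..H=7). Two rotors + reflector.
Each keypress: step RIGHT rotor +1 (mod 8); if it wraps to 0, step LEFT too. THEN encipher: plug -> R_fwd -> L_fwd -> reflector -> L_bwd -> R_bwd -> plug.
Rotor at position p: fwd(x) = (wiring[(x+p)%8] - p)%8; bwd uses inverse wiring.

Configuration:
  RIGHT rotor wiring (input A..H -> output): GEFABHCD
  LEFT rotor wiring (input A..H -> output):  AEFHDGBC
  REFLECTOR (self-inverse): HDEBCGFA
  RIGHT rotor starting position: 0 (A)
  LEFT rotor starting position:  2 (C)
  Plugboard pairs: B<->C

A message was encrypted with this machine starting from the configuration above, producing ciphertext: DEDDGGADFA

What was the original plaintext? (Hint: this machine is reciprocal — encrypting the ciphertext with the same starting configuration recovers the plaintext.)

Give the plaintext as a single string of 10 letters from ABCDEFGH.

Char 1 ('D'): step: R->1, L=2; D->plug->D->R->A->L->D->refl->B->L'->C->R'->G->plug->G
Char 2 ('E'): step: R->2, L=2; E->plug->E->R->A->L->D->refl->B->L'->C->R'->H->plug->H
Char 3 ('D'): step: R->3, L=2; D->plug->D->R->H->L->C->refl->E->L'->D->R'->F->plug->F
Char 4 ('D'): step: R->4, L=2; D->plug->D->R->H->L->C->refl->E->L'->D->R'->B->plug->C
Char 5 ('G'): step: R->5, L=2; G->plug->G->R->D->L->E->refl->C->L'->H->R'->E->plug->E
Char 6 ('G'): step: R->6, L=2; G->plug->G->R->D->L->E->refl->C->L'->H->R'->E->plug->E
Char 7 ('A'): step: R->7, L=2; A->plug->A->R->E->L->H->refl->A->L'->F->R'->C->plug->B
Char 8 ('D'): step: R->0, L->3 (L advanced); D->plug->D->R->A->L->E->refl->C->L'->H->R'->F->plug->F
Char 9 ('F'): step: R->1, L=3; F->plug->F->R->B->L->A->refl->H->L'->E->R'->B->plug->C
Char 10 ('A'): step: R->2, L=3; A->plug->A->R->D->L->G->refl->F->L'->F->R'->D->plug->D

Answer: GHFCEEBFCD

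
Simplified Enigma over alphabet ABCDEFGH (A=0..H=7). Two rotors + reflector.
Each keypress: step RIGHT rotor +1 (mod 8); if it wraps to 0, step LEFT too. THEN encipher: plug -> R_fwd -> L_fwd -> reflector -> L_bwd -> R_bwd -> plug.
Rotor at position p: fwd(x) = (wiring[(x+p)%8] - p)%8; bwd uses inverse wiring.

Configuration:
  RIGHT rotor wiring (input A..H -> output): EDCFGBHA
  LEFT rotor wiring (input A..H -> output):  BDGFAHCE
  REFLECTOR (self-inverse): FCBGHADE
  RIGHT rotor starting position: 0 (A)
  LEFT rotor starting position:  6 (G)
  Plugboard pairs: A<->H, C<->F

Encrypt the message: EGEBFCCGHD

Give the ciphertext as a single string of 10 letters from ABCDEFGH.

Answer: DAGEHFEHAF

Derivation:
Char 1 ('E'): step: R->1, L=6; E->plug->E->R->A->L->E->refl->H->L'->F->R'->D->plug->D
Char 2 ('G'): step: R->2, L=6; G->plug->G->R->C->L->D->refl->G->L'->B->R'->H->plug->A
Char 3 ('E'): step: R->3, L=6; E->plug->E->R->F->L->H->refl->E->L'->A->R'->G->plug->G
Char 4 ('B'): step: R->4, L=6; B->plug->B->R->F->L->H->refl->E->L'->A->R'->E->plug->E
Char 5 ('F'): step: R->5, L=6; F->plug->C->R->D->L->F->refl->A->L'->E->R'->A->plug->H
Char 6 ('C'): step: R->6, L=6; C->plug->F->R->H->L->B->refl->C->L'->G->R'->C->plug->F
Char 7 ('C'): step: R->7, L=6; C->plug->F->R->H->L->B->refl->C->L'->G->R'->E->plug->E
Char 8 ('G'): step: R->0, L->7 (L advanced); G->plug->G->R->H->L->D->refl->G->L'->E->R'->A->plug->H
Char 9 ('H'): step: R->1, L=7; H->plug->A->R->C->L->E->refl->H->L'->D->R'->H->plug->A
Char 10 ('D'): step: R->2, L=7; D->plug->D->R->H->L->D->refl->G->L'->E->R'->C->plug->F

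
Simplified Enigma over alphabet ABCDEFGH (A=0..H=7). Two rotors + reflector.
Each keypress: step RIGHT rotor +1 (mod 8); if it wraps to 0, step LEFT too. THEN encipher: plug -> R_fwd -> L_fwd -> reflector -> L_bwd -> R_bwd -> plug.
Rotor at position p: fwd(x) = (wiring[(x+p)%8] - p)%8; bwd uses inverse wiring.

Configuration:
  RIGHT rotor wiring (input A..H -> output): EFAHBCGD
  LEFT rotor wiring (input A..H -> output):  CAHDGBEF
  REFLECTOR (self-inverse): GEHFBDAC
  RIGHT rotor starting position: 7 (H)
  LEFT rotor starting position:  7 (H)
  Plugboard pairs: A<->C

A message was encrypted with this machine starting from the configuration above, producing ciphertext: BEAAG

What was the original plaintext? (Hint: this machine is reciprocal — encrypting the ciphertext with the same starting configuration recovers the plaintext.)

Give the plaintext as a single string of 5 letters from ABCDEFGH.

Answer: GCHDF

Derivation:
Char 1 ('B'): step: R->0, L->0 (L advanced); B->plug->B->R->F->L->B->refl->E->L'->G->R'->G->plug->G
Char 2 ('E'): step: R->1, L=0; E->plug->E->R->B->L->A->refl->G->L'->E->R'->A->plug->C
Char 3 ('A'): step: R->2, L=0; A->plug->C->R->H->L->F->refl->D->L'->D->R'->H->plug->H
Char 4 ('A'): step: R->3, L=0; A->plug->C->R->H->L->F->refl->D->L'->D->R'->D->plug->D
Char 5 ('G'): step: R->4, L=0; G->plug->G->R->E->L->G->refl->A->L'->B->R'->F->plug->F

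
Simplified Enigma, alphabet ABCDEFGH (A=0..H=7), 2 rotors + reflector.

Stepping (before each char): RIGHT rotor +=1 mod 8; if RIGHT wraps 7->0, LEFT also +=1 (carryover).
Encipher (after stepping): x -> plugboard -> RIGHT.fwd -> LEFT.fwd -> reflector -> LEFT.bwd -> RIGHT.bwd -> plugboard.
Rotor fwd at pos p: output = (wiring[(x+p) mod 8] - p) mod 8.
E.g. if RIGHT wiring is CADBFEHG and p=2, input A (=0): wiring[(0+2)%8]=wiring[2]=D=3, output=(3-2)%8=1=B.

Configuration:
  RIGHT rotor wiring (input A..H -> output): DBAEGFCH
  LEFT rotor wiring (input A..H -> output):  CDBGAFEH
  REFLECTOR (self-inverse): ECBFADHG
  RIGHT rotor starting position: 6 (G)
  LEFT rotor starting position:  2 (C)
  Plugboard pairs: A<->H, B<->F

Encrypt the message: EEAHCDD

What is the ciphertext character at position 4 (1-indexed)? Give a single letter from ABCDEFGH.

Char 1 ('E'): step: R->7, L=2; E->plug->E->R->F->L->F->refl->D->L'->D->R'->H->plug->A
Char 2 ('E'): step: R->0, L->3 (L advanced); E->plug->E->R->G->L->A->refl->E->L'->E->R'->D->plug->D
Char 3 ('A'): step: R->1, L=3; A->plug->H->R->C->L->C->refl->B->L'->D->R'->C->plug->C
Char 4 ('H'): step: R->2, L=3; H->plug->A->R->G->L->A->refl->E->L'->E->R'->C->plug->C

C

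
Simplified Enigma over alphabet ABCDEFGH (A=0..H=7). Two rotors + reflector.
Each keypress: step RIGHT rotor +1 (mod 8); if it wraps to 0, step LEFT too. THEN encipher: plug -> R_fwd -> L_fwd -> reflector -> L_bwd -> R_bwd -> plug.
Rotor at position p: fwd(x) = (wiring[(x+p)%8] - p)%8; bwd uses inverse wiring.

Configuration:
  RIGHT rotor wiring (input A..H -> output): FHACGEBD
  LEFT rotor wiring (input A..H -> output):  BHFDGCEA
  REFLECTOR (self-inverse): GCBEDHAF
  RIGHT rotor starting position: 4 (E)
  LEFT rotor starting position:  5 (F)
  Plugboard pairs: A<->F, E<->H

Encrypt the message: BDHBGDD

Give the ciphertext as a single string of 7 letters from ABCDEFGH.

Char 1 ('B'): step: R->5, L=5; B->plug->B->R->E->L->C->refl->B->L'->H->R'->A->plug->F
Char 2 ('D'): step: R->6, L=5; D->plug->D->R->B->L->H->refl->F->L'->A->R'->G->plug->G
Char 3 ('H'): step: R->7, L=5; H->plug->E->R->D->L->E->refl->D->L'->C->R'->H->plug->E
Char 4 ('B'): step: R->0, L->6 (L advanced); B->plug->B->R->H->L->E->refl->D->L'->C->R'->D->plug->D
Char 5 ('G'): step: R->1, L=6; G->plug->G->R->C->L->D->refl->E->L'->H->R'->B->plug->B
Char 6 ('D'): step: R->2, L=6; D->plug->D->R->C->L->D->refl->E->L'->H->R'->E->plug->H
Char 7 ('D'): step: R->3, L=6; D->plug->D->R->G->L->A->refl->G->L'->A->R'->E->plug->H

Answer: FGEDBHH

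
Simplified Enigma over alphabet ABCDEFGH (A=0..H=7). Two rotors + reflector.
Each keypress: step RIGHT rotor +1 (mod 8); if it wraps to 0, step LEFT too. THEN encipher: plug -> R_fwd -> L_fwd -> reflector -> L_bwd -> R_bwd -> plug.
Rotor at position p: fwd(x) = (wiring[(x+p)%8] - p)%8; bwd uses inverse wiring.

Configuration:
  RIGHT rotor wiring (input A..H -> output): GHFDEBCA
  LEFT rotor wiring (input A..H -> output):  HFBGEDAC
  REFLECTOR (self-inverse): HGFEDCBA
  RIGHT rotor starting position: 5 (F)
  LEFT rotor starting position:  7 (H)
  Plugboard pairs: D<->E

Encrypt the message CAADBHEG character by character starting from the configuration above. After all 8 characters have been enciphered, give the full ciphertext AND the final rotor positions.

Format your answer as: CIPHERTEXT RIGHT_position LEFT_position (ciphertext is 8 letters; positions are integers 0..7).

Char 1 ('C'): step: R->6, L=7; C->plug->C->R->A->L->D->refl->E->L'->G->R'->G->plug->G
Char 2 ('A'): step: R->7, L=7; A->plug->A->R->B->L->A->refl->H->L'->E->R'->E->plug->D
Char 3 ('A'): step: R->0, L->0 (L advanced); A->plug->A->R->G->L->A->refl->H->L'->A->R'->H->plug->H
Char 4 ('D'): step: R->1, L=0; D->plug->E->R->A->L->H->refl->A->L'->G->R'->A->plug->A
Char 5 ('B'): step: R->2, L=0; B->plug->B->R->B->L->F->refl->C->L'->H->R'->D->plug->E
Char 6 ('H'): step: R->3, L=0; H->plug->H->R->C->L->B->refl->G->L'->D->R'->F->plug->F
Char 7 ('E'): step: R->4, L=0; E->plug->D->R->E->L->E->refl->D->L'->F->R'->B->plug->B
Char 8 ('G'): step: R->5, L=0; G->plug->G->R->G->L->A->refl->H->L'->A->R'->F->plug->F
Final: ciphertext=GDHAEFBF, RIGHT=5, LEFT=0

Answer: GDHAEFBF 5 0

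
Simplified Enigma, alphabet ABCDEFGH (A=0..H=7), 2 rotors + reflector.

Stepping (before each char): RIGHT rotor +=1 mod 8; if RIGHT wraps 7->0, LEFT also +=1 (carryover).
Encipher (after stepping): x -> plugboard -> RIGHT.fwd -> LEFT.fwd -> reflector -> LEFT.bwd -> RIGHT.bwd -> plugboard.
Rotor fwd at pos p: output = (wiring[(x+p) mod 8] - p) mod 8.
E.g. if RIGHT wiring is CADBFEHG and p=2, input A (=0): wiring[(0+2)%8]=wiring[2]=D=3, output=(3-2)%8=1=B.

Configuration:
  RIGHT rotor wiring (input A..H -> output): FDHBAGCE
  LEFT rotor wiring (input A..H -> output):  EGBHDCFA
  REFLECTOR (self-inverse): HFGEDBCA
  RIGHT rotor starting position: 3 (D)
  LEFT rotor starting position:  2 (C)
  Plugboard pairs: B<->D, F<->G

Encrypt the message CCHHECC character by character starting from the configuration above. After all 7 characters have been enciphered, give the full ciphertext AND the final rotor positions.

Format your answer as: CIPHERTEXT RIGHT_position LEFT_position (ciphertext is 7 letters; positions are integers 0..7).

Char 1 ('C'): step: R->4, L=2; C->plug->C->R->G->L->C->refl->G->L'->F->R'->H->plug->H
Char 2 ('C'): step: R->5, L=2; C->plug->C->R->H->L->E->refl->D->L'->E->R'->G->plug->F
Char 3 ('H'): step: R->6, L=2; H->plug->H->R->A->L->H->refl->A->L'->D->R'->F->plug->G
Char 4 ('H'): step: R->7, L=2; H->plug->H->R->D->L->A->refl->H->L'->A->R'->D->plug->B
Char 5 ('E'): step: R->0, L->3 (L advanced); E->plug->E->R->A->L->E->refl->D->L'->G->R'->F->plug->G
Char 6 ('C'): step: R->1, L=3; C->plug->C->R->A->L->E->refl->D->L'->G->R'->B->plug->D
Char 7 ('C'): step: R->2, L=3; C->plug->C->R->G->L->D->refl->E->L'->A->R'->E->plug->E
Final: ciphertext=HFGBGDE, RIGHT=2, LEFT=3

Answer: HFGBGDE 2 3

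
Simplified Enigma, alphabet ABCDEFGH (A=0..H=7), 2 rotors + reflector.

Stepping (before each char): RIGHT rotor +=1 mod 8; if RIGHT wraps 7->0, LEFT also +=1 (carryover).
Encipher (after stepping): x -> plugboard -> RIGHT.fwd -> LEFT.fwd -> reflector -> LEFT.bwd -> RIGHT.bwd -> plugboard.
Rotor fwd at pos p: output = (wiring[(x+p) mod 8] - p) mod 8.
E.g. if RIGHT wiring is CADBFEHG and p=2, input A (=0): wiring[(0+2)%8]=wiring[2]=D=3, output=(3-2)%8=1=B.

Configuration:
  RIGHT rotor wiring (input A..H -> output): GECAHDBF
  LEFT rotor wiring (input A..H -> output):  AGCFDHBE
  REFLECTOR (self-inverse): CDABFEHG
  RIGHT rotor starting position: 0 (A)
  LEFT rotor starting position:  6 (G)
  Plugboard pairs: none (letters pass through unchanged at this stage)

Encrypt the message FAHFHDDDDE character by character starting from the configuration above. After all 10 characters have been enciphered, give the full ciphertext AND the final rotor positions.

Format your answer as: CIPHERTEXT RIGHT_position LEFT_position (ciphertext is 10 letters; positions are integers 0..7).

Answer: CECBGEHHCB 2 7

Derivation:
Char 1 ('F'): step: R->1, L=6; F->plug->F->R->A->L->D->refl->B->L'->H->R'->C->plug->C
Char 2 ('A'): step: R->2, L=6; A->plug->A->R->A->L->D->refl->B->L'->H->R'->E->plug->E
Char 3 ('H'): step: R->3, L=6; H->plug->H->R->H->L->B->refl->D->L'->A->R'->C->plug->C
Char 4 ('F'): step: R->4, L=6; F->plug->F->R->A->L->D->refl->B->L'->H->R'->B->plug->B
Char 5 ('H'): step: R->5, L=6; H->plug->H->R->C->L->C->refl->A->L'->D->R'->G->plug->G
Char 6 ('D'): step: R->6, L=6; D->plug->D->R->G->L->F->refl->E->L'->E->R'->E->plug->E
Char 7 ('D'): step: R->7, L=6; D->plug->D->R->D->L->A->refl->C->L'->C->R'->H->plug->H
Char 8 ('D'): step: R->0, L->7 (L advanced); D->plug->D->R->A->L->F->refl->E->L'->F->R'->H->plug->H
Char 9 ('D'): step: R->1, L=7; D->plug->D->R->G->L->A->refl->C->L'->H->R'->C->plug->C
Char 10 ('E'): step: R->2, L=7; E->plug->E->R->H->L->C->refl->A->L'->G->R'->B->plug->B
Final: ciphertext=CECBGEHHCB, RIGHT=2, LEFT=7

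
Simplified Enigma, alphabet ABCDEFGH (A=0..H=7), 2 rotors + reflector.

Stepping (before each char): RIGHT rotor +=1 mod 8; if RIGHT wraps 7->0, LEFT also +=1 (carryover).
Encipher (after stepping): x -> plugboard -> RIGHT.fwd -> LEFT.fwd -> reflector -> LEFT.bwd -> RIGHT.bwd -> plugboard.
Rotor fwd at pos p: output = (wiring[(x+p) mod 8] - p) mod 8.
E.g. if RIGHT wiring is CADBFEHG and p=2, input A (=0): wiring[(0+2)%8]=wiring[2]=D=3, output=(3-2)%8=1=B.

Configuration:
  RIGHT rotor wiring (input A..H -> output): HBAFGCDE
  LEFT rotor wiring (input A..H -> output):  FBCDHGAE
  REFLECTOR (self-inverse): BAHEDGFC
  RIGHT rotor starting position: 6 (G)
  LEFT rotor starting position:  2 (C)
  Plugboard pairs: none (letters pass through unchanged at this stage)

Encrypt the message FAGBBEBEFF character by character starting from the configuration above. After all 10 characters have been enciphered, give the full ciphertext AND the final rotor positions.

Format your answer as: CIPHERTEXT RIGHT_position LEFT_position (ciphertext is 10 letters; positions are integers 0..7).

Char 1 ('F'): step: R->7, L=2; F->plug->F->R->H->L->H->refl->C->L'->F->R'->A->plug->A
Char 2 ('A'): step: R->0, L->3 (L advanced); A->plug->A->R->H->L->H->refl->C->L'->F->R'->D->plug->D
Char 3 ('G'): step: R->1, L=3; G->plug->G->R->D->L->F->refl->G->L'->G->R'->H->plug->H
Char 4 ('B'): step: R->2, L=3; B->plug->B->R->D->L->F->refl->G->L'->G->R'->A->plug->A
Char 5 ('B'): step: R->3, L=3; B->plug->B->R->D->L->F->refl->G->L'->G->R'->G->plug->G
Char 6 ('E'): step: R->4, L=3; E->plug->E->R->D->L->F->refl->G->L'->G->R'->B->plug->B
Char 7 ('B'): step: R->5, L=3; B->plug->B->R->G->L->G->refl->F->L'->D->R'->F->plug->F
Char 8 ('E'): step: R->6, L=3; E->plug->E->R->C->L->D->refl->E->L'->B->R'->C->plug->C
Char 9 ('F'): step: R->7, L=3; F->plug->F->R->H->L->H->refl->C->L'->F->R'->A->plug->A
Char 10 ('F'): step: R->0, L->4 (L advanced); F->plug->F->R->C->L->E->refl->D->L'->A->R'->C->plug->C
Final: ciphertext=ADHAGBFCAC, RIGHT=0, LEFT=4

Answer: ADHAGBFCAC 0 4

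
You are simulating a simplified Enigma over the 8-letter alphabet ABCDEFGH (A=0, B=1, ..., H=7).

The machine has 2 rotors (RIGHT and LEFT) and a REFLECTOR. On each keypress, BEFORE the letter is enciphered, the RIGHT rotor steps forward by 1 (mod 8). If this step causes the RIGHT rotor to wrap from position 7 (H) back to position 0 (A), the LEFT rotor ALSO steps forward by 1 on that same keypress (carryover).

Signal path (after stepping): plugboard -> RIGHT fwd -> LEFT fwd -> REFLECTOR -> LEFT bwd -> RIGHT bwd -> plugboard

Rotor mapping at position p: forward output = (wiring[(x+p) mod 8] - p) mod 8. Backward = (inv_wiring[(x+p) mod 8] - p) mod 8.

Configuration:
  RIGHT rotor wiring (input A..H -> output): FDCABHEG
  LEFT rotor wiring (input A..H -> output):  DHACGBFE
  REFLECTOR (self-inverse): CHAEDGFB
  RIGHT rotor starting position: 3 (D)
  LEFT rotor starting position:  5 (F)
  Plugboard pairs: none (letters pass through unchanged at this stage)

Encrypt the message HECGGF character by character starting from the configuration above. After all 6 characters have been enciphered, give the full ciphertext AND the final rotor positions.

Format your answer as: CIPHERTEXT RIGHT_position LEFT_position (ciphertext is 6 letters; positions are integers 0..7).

Answer: EGFHHD 1 6

Derivation:
Char 1 ('H'): step: R->4, L=5; H->plug->H->R->E->L->C->refl->A->L'->B->R'->E->plug->E
Char 2 ('E'): step: R->5, L=5; E->plug->E->R->G->L->F->refl->G->L'->D->R'->G->plug->G
Char 3 ('C'): step: R->6, L=5; C->plug->C->R->H->L->B->refl->H->L'->C->R'->F->plug->F
Char 4 ('G'): step: R->7, L=5; G->plug->G->R->A->L->E->refl->D->L'->F->R'->H->plug->H
Char 5 ('G'): step: R->0, L->6 (L advanced); G->plug->G->R->E->L->C->refl->A->L'->G->R'->H->plug->H
Char 6 ('F'): step: R->1, L=6; F->plug->F->R->D->L->B->refl->H->L'->A->R'->D->plug->D
Final: ciphertext=EGFHHD, RIGHT=1, LEFT=6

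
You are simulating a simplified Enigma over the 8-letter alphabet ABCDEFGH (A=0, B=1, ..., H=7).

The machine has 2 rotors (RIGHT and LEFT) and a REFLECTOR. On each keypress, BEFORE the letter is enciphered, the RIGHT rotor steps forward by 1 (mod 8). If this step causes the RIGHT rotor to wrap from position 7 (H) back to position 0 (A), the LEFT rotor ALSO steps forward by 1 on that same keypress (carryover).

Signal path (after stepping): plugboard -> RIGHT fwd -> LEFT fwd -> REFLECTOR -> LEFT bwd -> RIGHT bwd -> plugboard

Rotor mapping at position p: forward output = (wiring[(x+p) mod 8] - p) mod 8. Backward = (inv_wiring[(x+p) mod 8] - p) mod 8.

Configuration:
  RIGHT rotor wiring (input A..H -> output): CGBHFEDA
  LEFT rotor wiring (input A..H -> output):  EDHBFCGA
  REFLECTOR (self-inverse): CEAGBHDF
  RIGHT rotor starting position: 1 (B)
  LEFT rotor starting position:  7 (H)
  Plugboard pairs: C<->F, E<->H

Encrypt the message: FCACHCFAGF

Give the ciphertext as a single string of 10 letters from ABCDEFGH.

Answer: EFFFFGBGFE

Derivation:
Char 1 ('F'): step: R->2, L=7; F->plug->C->R->D->L->A->refl->C->L'->E->R'->H->plug->E
Char 2 ('C'): step: R->3, L=7; C->plug->F->R->H->L->H->refl->F->L'->B->R'->C->plug->F
Char 3 ('A'): step: R->4, L=7; A->plug->A->R->B->L->F->refl->H->L'->H->R'->C->plug->F
Char 4 ('C'): step: R->5, L=7; C->plug->F->R->E->L->C->refl->A->L'->D->R'->C->plug->F
Char 5 ('H'): step: R->6, L=7; H->plug->E->R->D->L->A->refl->C->L'->E->R'->C->plug->F
Char 6 ('C'): step: R->7, L=7; C->plug->F->R->G->L->D->refl->G->L'->F->R'->G->plug->G
Char 7 ('F'): step: R->0, L->0 (L advanced); F->plug->C->R->B->L->D->refl->G->L'->G->R'->B->plug->B
Char 8 ('A'): step: R->1, L=0; A->plug->A->R->F->L->C->refl->A->L'->H->R'->G->plug->G
Char 9 ('G'): step: R->2, L=0; G->plug->G->R->A->L->E->refl->B->L'->D->R'->C->plug->F
Char 10 ('F'): step: R->3, L=0; F->plug->C->R->B->L->D->refl->G->L'->G->R'->H->plug->E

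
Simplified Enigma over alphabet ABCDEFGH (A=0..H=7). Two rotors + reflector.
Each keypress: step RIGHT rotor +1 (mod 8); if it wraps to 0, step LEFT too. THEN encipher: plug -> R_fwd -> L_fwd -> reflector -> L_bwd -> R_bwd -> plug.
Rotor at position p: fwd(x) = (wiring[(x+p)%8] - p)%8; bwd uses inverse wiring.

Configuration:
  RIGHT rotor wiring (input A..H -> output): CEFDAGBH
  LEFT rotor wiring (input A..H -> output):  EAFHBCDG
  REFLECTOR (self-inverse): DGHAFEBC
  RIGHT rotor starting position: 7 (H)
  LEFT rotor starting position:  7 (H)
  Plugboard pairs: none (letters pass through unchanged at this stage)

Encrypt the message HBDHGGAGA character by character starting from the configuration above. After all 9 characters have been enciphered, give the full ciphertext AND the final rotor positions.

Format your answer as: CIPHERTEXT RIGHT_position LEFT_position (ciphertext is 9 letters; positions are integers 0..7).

Answer: BDEAEAFEB 0 1

Derivation:
Char 1 ('H'): step: R->0, L->0 (L advanced); H->plug->H->R->H->L->G->refl->B->L'->E->R'->B->plug->B
Char 2 ('B'): step: R->1, L=0; B->plug->B->R->E->L->B->refl->G->L'->H->R'->D->plug->D
Char 3 ('D'): step: R->2, L=0; D->plug->D->R->E->L->B->refl->G->L'->H->R'->E->plug->E
Char 4 ('H'): step: R->3, L=0; H->plug->H->R->C->L->F->refl->E->L'->A->R'->A->plug->A
Char 5 ('G'): step: R->4, L=0; G->plug->G->R->B->L->A->refl->D->L'->G->R'->E->plug->E
Char 6 ('G'): step: R->5, L=0; G->plug->G->R->G->L->D->refl->A->L'->B->R'->A->plug->A
Char 7 ('A'): step: R->6, L=0; A->plug->A->R->D->L->H->refl->C->L'->F->R'->F->plug->F
Char 8 ('G'): step: R->7, L=0; G->plug->G->R->H->L->G->refl->B->L'->E->R'->E->plug->E
Char 9 ('A'): step: R->0, L->1 (L advanced); A->plug->A->R->C->L->G->refl->B->L'->E->R'->B->plug->B
Final: ciphertext=BDEAEAFEB, RIGHT=0, LEFT=1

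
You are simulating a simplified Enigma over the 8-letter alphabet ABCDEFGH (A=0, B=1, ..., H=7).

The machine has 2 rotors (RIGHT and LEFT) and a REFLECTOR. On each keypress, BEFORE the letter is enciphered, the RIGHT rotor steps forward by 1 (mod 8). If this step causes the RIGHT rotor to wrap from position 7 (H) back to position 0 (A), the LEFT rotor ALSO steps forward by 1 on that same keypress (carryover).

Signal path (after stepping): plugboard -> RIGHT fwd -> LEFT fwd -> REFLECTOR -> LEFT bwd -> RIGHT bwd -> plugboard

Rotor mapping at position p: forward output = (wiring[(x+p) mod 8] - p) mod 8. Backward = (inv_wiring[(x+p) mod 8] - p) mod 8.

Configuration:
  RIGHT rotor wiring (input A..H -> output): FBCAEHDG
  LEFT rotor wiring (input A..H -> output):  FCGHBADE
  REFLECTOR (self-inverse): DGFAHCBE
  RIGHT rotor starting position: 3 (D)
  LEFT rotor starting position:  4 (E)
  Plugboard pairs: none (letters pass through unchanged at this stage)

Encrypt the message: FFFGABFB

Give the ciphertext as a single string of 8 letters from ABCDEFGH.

Answer: HEHBBGBA

Derivation:
Char 1 ('F'): step: R->4, L=4; F->plug->F->R->F->L->G->refl->B->L'->E->R'->H->plug->H
Char 2 ('F'): step: R->5, L=4; F->plug->F->R->F->L->G->refl->B->L'->E->R'->E->plug->E
Char 3 ('F'): step: R->6, L=4; F->plug->F->R->C->L->H->refl->E->L'->B->R'->H->plug->H
Char 4 ('G'): step: R->7, L=4; G->plug->G->R->A->L->F->refl->C->L'->G->R'->B->plug->B
Char 5 ('A'): step: R->0, L->5 (L advanced); A->plug->A->R->F->L->B->refl->G->L'->B->R'->B->plug->B
Char 6 ('B'): step: R->1, L=5; B->plug->B->R->B->L->G->refl->B->L'->F->R'->G->plug->G
Char 7 ('F'): step: R->2, L=5; F->plug->F->R->E->L->F->refl->C->L'->G->R'->B->plug->B
Char 8 ('B'): step: R->3, L=5; B->plug->B->R->B->L->G->refl->B->L'->F->R'->A->plug->A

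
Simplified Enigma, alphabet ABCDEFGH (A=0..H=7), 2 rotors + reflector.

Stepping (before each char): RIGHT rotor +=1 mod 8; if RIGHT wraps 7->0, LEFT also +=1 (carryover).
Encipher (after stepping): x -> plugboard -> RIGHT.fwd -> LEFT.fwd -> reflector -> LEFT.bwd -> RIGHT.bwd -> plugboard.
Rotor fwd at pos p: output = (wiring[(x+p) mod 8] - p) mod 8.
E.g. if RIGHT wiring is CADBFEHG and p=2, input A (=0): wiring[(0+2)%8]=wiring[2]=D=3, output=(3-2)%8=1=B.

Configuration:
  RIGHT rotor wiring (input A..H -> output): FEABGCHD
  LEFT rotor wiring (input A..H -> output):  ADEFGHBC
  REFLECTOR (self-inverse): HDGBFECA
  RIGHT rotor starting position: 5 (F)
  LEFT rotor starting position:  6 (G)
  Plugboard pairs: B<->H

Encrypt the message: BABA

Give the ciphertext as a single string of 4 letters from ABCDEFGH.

Char 1 ('B'): step: R->6, L=6; B->plug->H->R->E->L->G->refl->C->L'->C->R'->E->plug->E
Char 2 ('A'): step: R->7, L=6; A->plug->A->R->E->L->G->refl->C->L'->C->R'->E->plug->E
Char 3 ('B'): step: R->0, L->7 (L advanced); B->plug->H->R->D->L->F->refl->E->L'->C->R'->F->plug->F
Char 4 ('A'): step: R->1, L=7; A->plug->A->R->D->L->F->refl->E->L'->C->R'->G->plug->G

Answer: EEFG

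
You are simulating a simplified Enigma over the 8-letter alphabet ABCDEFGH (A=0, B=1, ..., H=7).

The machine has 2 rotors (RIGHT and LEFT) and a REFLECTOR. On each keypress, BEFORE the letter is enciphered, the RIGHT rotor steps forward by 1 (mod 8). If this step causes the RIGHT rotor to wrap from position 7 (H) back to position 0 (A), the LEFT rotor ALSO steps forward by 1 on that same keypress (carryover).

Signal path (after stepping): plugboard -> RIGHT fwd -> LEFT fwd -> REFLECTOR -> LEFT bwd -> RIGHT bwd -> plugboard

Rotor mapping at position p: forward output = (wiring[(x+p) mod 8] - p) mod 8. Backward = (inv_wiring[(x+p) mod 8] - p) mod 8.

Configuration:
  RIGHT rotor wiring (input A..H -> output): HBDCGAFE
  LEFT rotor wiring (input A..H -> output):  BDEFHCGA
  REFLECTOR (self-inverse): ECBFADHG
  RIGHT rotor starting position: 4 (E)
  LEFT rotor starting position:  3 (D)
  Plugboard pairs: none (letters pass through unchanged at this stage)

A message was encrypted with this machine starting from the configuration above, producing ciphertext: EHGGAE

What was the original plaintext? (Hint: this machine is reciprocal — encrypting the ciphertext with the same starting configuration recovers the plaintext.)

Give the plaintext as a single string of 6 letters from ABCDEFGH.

Answer: AEHBFD

Derivation:
Char 1 ('E'): step: R->5, L=3; E->plug->E->R->E->L->F->refl->D->L'->D->R'->A->plug->A
Char 2 ('H'): step: R->6, L=3; H->plug->H->R->C->L->H->refl->G->L'->F->R'->E->plug->E
Char 3 ('G'): step: R->7, L=3; G->plug->G->R->B->L->E->refl->A->L'->G->R'->H->plug->H
Char 4 ('G'): step: R->0, L->4 (L advanced); G->plug->G->R->F->L->H->refl->G->L'->B->R'->B->plug->B
Char 5 ('A'): step: R->1, L=4; A->plug->A->R->A->L->D->refl->F->L'->E->R'->F->plug->F
Char 6 ('E'): step: R->2, L=4; E->plug->E->R->D->L->E->refl->A->L'->G->R'->D->plug->D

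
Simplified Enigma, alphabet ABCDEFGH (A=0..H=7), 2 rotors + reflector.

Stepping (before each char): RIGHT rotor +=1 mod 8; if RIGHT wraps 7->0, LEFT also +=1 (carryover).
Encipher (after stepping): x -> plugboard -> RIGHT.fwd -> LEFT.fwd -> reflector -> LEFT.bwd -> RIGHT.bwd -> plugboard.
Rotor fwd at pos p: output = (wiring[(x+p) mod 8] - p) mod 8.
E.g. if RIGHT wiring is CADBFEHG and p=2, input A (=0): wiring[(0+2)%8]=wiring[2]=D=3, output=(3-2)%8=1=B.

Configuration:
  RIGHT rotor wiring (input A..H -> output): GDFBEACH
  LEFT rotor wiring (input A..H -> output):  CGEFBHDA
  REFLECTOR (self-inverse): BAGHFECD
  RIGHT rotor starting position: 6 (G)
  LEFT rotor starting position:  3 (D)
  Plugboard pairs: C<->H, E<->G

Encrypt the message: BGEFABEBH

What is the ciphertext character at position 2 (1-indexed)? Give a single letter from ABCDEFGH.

Char 1 ('B'): step: R->7, L=3; B->plug->B->R->H->L->B->refl->A->L'->D->R'->H->plug->C
Char 2 ('G'): step: R->0, L->4 (L advanced); G->plug->E->R->E->L->G->refl->C->L'->F->R'->C->plug->H

H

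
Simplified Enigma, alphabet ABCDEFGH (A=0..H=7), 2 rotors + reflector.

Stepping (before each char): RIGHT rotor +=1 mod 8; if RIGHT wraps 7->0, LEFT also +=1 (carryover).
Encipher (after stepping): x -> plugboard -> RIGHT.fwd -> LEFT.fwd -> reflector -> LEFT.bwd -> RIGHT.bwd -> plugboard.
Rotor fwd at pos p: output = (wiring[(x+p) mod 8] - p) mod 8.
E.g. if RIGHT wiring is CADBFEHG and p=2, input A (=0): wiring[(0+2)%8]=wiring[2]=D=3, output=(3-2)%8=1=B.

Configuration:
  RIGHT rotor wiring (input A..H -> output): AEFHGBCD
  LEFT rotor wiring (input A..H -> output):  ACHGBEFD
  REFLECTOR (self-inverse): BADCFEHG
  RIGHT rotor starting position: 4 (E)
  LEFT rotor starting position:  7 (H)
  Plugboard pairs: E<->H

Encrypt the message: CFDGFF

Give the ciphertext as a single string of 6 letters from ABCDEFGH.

Char 1 ('C'): step: R->5, L=7; C->plug->C->R->G->L->F->refl->E->L'->A->R'->F->plug->F
Char 2 ('F'): step: R->6, L=7; F->plug->F->R->B->L->B->refl->A->L'->D->R'->H->plug->E
Char 3 ('D'): step: R->7, L=7; D->plug->D->R->G->L->F->refl->E->L'->A->R'->E->plug->H
Char 4 ('G'): step: R->0, L->0 (L advanced); G->plug->G->R->C->L->H->refl->G->L'->D->R'->H->plug->E
Char 5 ('F'): step: R->1, L=0; F->plug->F->R->B->L->C->refl->D->L'->H->R'->H->plug->E
Char 6 ('F'): step: R->2, L=0; F->plug->F->R->B->L->C->refl->D->L'->H->R'->D->plug->D

Answer: FEHEED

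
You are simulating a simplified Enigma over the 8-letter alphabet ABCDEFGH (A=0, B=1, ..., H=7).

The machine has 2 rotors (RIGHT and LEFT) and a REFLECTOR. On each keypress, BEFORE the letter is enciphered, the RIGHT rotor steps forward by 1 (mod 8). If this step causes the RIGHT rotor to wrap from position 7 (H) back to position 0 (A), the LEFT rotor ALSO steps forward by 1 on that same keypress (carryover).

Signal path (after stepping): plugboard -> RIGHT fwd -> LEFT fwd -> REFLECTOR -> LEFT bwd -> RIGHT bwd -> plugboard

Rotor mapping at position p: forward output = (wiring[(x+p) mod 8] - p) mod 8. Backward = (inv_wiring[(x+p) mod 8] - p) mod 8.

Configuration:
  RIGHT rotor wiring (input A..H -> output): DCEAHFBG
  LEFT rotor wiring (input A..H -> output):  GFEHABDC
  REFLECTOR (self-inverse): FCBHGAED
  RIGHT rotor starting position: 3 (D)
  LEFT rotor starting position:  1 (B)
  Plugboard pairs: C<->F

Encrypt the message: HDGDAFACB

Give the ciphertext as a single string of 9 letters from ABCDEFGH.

Answer: EEAGEBBBF

Derivation:
Char 1 ('H'): step: R->4, L=1; H->plug->H->R->E->L->A->refl->F->L'->H->R'->E->plug->E
Char 2 ('D'): step: R->5, L=1; D->plug->D->R->G->L->B->refl->C->L'->F->R'->E->plug->E
Char 3 ('G'): step: R->6, L=1; G->plug->G->R->B->L->D->refl->H->L'->D->R'->A->plug->A
Char 4 ('D'): step: R->7, L=1; D->plug->D->R->F->L->C->refl->B->L'->G->R'->G->plug->G
Char 5 ('A'): step: R->0, L->2 (L advanced); A->plug->A->R->D->L->H->refl->D->L'->H->R'->E->plug->E
Char 6 ('F'): step: R->1, L=2; F->plug->C->R->H->L->D->refl->H->L'->D->R'->B->plug->B
Char 7 ('A'): step: R->2, L=2; A->plug->A->R->C->L->G->refl->E->L'->G->R'->B->plug->B
Char 8 ('C'): step: R->3, L=2; C->plug->F->R->A->L->C->refl->B->L'->E->R'->B->plug->B
Char 9 ('B'): step: R->4, L=2; B->plug->B->R->B->L->F->refl->A->L'->F->R'->C->plug->F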